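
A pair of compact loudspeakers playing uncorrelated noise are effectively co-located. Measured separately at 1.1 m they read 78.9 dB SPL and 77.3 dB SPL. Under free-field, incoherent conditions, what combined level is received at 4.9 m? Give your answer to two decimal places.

68.21 dB SPL

Combined at 1.1 m: 10·log₁₀(10^(78.9/10)+10^(77.3/10)) = 81.184 dB SPL.
Then apply −20·log₁₀(4.9/1.1) = -12.976 dB → 68.21 dB SPL.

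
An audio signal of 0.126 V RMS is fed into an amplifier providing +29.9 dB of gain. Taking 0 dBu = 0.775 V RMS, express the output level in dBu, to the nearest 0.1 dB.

Input level: 20·log₁₀(0.126/0.775) = -15.78 dBu.
Output: -15.78 + 29.9 = +14.1 dBu.

+14.1 dBu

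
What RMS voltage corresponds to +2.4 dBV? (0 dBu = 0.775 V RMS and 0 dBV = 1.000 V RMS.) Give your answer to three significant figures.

1.32 V

V = 1.000 V × 10^(+2.4/20).
= 1.000 × 1.318 = 1.32 V.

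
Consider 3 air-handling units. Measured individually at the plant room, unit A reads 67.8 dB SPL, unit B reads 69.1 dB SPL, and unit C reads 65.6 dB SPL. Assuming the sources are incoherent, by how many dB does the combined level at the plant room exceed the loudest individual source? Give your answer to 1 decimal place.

Uncorrelated sources add in intensity (power), not in dB.
L_total = 10·log₁₀(10^(67.8/10) + 10^(69.1/10) + 10^(65.6/10)) = 72.50 dB SPL.
Excess over the loudest (69.1 dB): 72.50 − 69.1 = 3.4 dB.

3.4 dB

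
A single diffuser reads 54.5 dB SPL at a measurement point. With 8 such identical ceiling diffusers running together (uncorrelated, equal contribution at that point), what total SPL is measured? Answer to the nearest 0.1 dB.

63.5 dB SPL

8 equal incoherent sources raise the level by 10·log₁₀(8) = 9.03 dB.
L_total = 54.5 + 9.03 = 63.5 dB SPL.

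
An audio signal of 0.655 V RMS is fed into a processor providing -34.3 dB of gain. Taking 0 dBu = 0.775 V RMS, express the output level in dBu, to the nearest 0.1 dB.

-35.8 dBu

Input level: 20·log₁₀(0.655/0.775) = -1.46 dBu.
Output: -1.46 − 34.3 = -35.8 dBu.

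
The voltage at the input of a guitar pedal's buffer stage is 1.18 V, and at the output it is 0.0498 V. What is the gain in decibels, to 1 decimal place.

-27.5 dB

Voltage ratio → dB uses the 20·log₁₀ form:
20·log₁₀(0.0498/1.18) = 20·log₁₀(0.04220) = -27.5 dB.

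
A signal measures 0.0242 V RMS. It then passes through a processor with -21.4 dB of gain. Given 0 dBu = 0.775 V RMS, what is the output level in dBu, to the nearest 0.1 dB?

Input level: 20·log₁₀(0.0242/0.775) = -30.11 dBu.
Output: -30.11 − 21.4 = -51.5 dBu.

-51.5 dBu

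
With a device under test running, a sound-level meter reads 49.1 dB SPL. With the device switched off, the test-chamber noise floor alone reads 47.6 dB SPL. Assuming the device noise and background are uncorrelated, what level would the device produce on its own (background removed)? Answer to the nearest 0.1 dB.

43.8 dB SPL

Remove the background by subtracting linear intensities:
L_src = 10·log₁₀(10^(49.1/10) − 10^(47.6/10)) = 10·log₁₀(23740) = 43.8 dB SPL.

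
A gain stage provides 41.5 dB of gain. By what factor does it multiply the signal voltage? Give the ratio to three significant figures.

119

Voltage ratio = 10^(dB/20).
10^(41.5/20) = 10^(2.075) = 119.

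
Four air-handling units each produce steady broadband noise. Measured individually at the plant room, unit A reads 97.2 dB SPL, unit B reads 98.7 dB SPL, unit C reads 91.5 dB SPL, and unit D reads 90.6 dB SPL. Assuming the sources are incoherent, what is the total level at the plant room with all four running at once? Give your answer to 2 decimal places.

Incoherent sources sum as intensities:
L_total = 10·log₁₀(10^(97.2/10) + 10^(98.7/10) + 10^(91.5/10) + 10^(90.6/10)) = 10·log₁₀(15222000000) = 101.82 dB SPL.

101.82 dB SPL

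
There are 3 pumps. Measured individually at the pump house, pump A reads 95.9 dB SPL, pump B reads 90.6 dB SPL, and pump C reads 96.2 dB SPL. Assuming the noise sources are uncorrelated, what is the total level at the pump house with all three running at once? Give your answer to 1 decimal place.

99.6 dB SPL

Uncorrelated sources add in intensity (power), not in dB.
L_total = 10·log₁₀(10^(95.9/10) + 10^(90.6/10) + 10^(96.2/10)) = 10·log₁₀(9207000000) = 99.6 dB SPL.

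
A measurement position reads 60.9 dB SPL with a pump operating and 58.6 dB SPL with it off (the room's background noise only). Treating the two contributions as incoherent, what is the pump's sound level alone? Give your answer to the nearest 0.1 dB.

Background correction is a power subtraction:
L_src = 10·log₁₀(10^(60.9/10) − 10^(58.6/10)) = 10·log₁₀(505800) = 57.0 dB SPL.

57.0 dB SPL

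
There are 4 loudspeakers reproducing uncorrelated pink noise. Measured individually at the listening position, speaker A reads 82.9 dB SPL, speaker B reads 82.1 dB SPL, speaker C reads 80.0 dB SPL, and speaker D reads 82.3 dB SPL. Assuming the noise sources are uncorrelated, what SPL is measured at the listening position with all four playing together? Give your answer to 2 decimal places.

Add the sources as powers (linear), then convert back to dB:
L_total = 10·log₁₀(10^(82.9/10) + 10^(82.1/10) + 10^(80.0/10) + 10^(82.3/10)) = 10·log₁₀(627000000) = 87.97 dB SPL.

87.97 dB SPL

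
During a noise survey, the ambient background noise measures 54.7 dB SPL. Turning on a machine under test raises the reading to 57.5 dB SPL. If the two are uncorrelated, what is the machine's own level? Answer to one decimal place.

54.3 dB SPL

Remove the background by subtracting linear intensities:
L_src = 10·log₁₀(10^(57.5/10) − 10^(54.7/10)) = 10·log₁₀(267200) = 54.3 dB SPL.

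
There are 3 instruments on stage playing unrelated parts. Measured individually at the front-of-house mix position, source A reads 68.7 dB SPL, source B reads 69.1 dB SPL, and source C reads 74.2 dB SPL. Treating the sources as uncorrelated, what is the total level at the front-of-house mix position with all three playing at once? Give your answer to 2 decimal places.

76.22 dB SPL

Add the sources as powers (linear), then convert back to dB:
L_total = 10·log₁₀(10^(68.7/10) + 10^(69.1/10) + 10^(74.2/10)) = 10·log₁₀(41840000) = 76.22 dB SPL.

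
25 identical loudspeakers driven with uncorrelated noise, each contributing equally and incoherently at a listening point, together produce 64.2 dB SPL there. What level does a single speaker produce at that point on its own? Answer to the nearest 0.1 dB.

50.2 dB SPL

25 equal incoherent sources add 10·log₁₀(25) = 13.98 dB over one source.
L_one = 64.2 − 13.98 = 50.2 dB SPL.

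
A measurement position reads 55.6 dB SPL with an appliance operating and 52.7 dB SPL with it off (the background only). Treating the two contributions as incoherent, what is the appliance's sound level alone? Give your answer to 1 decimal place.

52.5 dB SPL

Background correction is a power subtraction:
L_src = 10·log₁₀(10^(55.6/10) − 10^(52.7/10)) = 10·log₁₀(176900) = 52.5 dB SPL.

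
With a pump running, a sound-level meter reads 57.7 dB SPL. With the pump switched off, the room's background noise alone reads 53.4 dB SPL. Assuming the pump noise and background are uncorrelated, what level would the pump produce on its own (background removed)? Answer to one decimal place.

Remove the background by subtracting linear intensities:
L_src = 10·log₁₀(10^(57.7/10) − 10^(53.4/10)) = 10·log₁₀(370100) = 55.7 dB SPL.

55.7 dB SPL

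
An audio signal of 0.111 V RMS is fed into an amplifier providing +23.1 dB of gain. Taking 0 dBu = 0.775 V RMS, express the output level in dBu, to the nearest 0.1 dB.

Input level: 20·log₁₀(0.111/0.775) = -16.88 dBu.
Output: -16.88 + 23.1 = +6.2 dBu.

+6.2 dBu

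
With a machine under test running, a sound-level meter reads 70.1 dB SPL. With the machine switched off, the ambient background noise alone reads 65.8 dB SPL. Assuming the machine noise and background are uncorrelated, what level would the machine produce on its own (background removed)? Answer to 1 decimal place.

68.1 dB SPL

Subtract intensities: L_src = 10·log₁₀(10^(L_total/10) − 10^(L_bg/10)).
L_src = 10·log₁₀(10^(70.1/10) − 10^(65.8/10)) = 10·log₁₀(6431000) = 68.1 dB SPL.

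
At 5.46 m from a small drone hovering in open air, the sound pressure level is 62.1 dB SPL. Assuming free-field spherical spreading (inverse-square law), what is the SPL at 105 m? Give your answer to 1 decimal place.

36.4 dB SPL

Free-field point source: level drops by 20·log₁₀ of the distance ratio.
ΔL = −20·log₁₀(105/5.46) = -25.68 dB, so L₂ = 62.1 + (-25.68) = 36.4 dB SPL.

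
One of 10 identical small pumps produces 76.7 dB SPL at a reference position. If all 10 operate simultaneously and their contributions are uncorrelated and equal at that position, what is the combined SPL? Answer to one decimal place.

10 equal incoherent sources raise the level by 10·log₁₀(10) = 10.00 dB.
L_total = 76.7 + 10.00 = 86.7 dB SPL.

86.7 dB SPL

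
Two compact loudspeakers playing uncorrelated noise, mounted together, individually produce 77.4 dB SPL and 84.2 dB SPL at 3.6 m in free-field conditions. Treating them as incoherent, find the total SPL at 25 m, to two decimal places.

68.19 dB SPL

Combined at 3.6 m: 10·log₁₀(10^(77.4/10)+10^(84.2/10)) = 85.024 dB SPL.
Then apply −20·log₁₀(25/3.6) = -16.833 dB → 68.19 dB SPL.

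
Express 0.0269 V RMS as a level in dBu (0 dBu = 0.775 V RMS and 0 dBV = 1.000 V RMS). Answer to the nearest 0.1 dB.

dBu = 20·log₁₀(V / 0.775 V).
20·log₁₀(0.0269/0.775) = -29.2 dBu.

-29.2 dBu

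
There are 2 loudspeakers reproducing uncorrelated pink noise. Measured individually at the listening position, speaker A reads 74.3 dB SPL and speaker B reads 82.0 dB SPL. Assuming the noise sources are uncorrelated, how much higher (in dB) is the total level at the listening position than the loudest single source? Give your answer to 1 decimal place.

0.7 dB

Uncorrelated sources add in intensity (power), not in dB.
L_total = 10·log₁₀(10^(74.3/10) + 10^(82.0/10)) = 82.68 dB SPL.
Excess over the loudest (82.0 dB): 82.68 − 82.0 = 0.7 dB.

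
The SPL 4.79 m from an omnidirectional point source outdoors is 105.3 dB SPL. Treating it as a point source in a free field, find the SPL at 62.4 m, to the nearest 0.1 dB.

Inverse-square spreading gives ΔL = −20·log₁₀(d₂/d₁).
ΔL = −20·log₁₀(62.4/4.79) = -22.30 dB, so L₂ = 105.3 + (-22.30) = 83.0 dB SPL.

83.0 dB SPL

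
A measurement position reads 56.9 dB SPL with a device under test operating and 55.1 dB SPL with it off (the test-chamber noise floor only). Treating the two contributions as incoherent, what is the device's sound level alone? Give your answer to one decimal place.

52.2 dB SPL

Background correction is a power subtraction:
L_src = 10·log₁₀(10^(56.9/10) − 10^(55.1/10)) = 10·log₁₀(166200) = 52.2 dB SPL.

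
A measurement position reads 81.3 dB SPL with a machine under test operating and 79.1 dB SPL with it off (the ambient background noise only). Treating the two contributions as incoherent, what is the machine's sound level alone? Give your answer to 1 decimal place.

Background correction is a power subtraction:
L_src = 10·log₁₀(10^(81.3/10) − 10^(79.1/10)) = 10·log₁₀(53610000) = 77.3 dB SPL.

77.3 dB SPL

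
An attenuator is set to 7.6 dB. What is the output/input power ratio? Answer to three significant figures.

0.174

Power ratio = 10^(dB/10).
10^(-7.6/10) = 10^(-0.7600) = 0.174.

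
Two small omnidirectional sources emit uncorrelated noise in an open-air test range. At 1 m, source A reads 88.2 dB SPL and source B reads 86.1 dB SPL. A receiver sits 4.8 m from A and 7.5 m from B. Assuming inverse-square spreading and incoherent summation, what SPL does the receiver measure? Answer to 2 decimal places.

At the listener: L_A = 88.2 − 20·log₁₀(4.8) = 74.575 dB; L_B = 86.1 − 20·log₁₀(7.5) = 68.599 dB.
Combined: 10·log₁₀(10^(74.575/10)+10^(68.599/10)) = 75.55 dB SPL.

75.55 dB SPL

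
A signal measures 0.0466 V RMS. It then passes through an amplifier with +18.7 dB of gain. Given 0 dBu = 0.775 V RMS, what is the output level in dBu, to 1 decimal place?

Input level: 20·log₁₀(0.0466/0.775) = -24.42 dBu.
Output: -24.42 + 18.7 = -5.7 dBu.

-5.7 dBu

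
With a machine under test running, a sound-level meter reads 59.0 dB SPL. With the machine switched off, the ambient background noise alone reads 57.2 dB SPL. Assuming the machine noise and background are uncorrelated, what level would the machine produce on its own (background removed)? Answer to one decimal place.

Subtract intensities: L_src = 10·log₁₀(10^(L_total/10) − 10^(L_bg/10)).
L_src = 10·log₁₀(10^(59.0/10) − 10^(57.2/10)) = 10·log₁₀(269500) = 54.3 dB SPL.

54.3 dB SPL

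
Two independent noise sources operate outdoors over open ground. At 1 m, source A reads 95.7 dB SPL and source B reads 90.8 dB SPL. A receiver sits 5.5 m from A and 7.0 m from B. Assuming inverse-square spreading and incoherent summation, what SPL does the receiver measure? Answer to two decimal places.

81.68 dB SPL

At the listener: L_A = 95.7 − 20·log₁₀(5.5) = 80.893 dB; L_B = 90.8 − 20·log₁₀(7.0) = 73.898 dB.
Combined: 10·log₁₀(10^(80.893/10)+10^(73.898/10)) = 81.68 dB SPL.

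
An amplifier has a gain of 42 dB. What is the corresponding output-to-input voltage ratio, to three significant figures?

126

Voltage ratio = 10^(dB/20).
10^(42/20) = 10^(2.100) = 126.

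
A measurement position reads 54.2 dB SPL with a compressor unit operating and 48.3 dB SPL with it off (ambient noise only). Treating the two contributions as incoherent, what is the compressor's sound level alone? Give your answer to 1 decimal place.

Remove the background by subtracting linear intensities:
L_src = 10·log₁₀(10^(54.2/10) − 10^(48.3/10)) = 10·log₁₀(195400) = 52.9 dB SPL.

52.9 dB SPL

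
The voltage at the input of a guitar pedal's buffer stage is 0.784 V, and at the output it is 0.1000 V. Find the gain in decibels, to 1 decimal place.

-17.9 dB

Voltage ratio → dB uses the 20·log₁₀ form:
20·log₁₀(0.1000/0.784) = 20·log₁₀(0.1276) = -17.9 dB.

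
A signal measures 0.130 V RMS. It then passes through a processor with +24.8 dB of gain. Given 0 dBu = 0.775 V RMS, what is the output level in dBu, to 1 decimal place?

Input level: 20·log₁₀(0.130/0.775) = -15.51 dBu.
Output: -15.51 + 24.8 = +9.3 dBu.

+9.3 dBu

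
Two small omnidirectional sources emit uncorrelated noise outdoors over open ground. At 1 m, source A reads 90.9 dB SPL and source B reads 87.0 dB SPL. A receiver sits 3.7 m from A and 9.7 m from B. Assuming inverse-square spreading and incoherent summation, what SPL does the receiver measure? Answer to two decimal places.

At the listener: L_A = 90.9 − 20·log₁₀(3.7) = 79.536 dB; L_B = 87.0 − 20·log₁₀(9.7) = 67.265 dB.
Combined: 10·log₁₀(10^(79.536/10)+10^(67.265/10)) = 79.79 dB SPL.

79.79 dB SPL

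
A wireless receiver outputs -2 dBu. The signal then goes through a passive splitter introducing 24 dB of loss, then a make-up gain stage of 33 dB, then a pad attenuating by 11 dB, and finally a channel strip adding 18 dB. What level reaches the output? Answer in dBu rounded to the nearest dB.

+14 dBu

Gain stages sum in dB:
-2 − 24 + 33 − 11 + 18 = +14 dBu.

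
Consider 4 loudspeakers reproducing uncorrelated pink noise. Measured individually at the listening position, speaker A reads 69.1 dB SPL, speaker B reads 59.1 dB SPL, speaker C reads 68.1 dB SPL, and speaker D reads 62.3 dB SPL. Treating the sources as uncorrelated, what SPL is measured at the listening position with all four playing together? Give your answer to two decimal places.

72.33 dB SPL

Incoherent sources sum as intensities:
L_total = 10·log₁₀(10^(69.1/10) + 10^(59.1/10) + 10^(68.1/10) + 10^(62.3/10)) = 10·log₁₀(17100000) = 72.33 dB SPL.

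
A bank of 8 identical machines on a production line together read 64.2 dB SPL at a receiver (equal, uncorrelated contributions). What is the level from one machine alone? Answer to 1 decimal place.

55.2 dB SPL

8 equal incoherent sources add 10·log₁₀(8) = 9.03 dB over one source.
L_one = 64.2 − 9.03 = 55.2 dB SPL.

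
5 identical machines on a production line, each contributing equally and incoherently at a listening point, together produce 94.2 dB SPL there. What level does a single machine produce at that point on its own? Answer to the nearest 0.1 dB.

5 equal incoherent sources add 10·log₁₀(5) = 6.99 dB over one source.
L_one = 94.2 − 6.99 = 87.2 dB SPL.

87.2 dB SPL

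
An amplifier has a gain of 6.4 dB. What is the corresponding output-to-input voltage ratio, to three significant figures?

2.09

Voltage ratio = 10^(dB/20).
10^(6.4/20) = 10^(0.3200) = 2.09.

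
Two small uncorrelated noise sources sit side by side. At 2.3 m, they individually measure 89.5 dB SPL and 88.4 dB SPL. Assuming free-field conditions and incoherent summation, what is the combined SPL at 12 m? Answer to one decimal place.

Combined at 2.3 m: 10·log₁₀(10^(89.5/10)+10^(88.4/10)) = 92.00 dB SPL.
Then apply −20·log₁₀(12/2.3) = -14.35 dB → 77.6 dB SPL.

77.6 dB SPL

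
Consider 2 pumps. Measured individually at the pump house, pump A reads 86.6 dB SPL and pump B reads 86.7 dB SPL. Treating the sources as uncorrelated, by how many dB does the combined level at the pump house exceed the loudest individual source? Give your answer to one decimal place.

3.0 dB

Incoherent sources sum as intensities:
L_total = 10·log₁₀(10^(86.6/10) + 10^(86.7/10)) = 89.66 dB SPL.
Excess over the loudest (86.7 dB): 89.66 − 86.7 = 3.0 dB.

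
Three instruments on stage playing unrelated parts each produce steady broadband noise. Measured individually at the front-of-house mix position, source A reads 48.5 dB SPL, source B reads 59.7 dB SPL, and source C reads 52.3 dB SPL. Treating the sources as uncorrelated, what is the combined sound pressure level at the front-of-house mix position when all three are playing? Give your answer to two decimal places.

60.70 dB SPL

Uncorrelated sources add in intensity (power), not in dB.
L_total = 10·log₁₀(10^(48.5/10) + 10^(59.7/10) + 10^(52.3/10)) = 10·log₁₀(1174000) = 60.70 dB SPL.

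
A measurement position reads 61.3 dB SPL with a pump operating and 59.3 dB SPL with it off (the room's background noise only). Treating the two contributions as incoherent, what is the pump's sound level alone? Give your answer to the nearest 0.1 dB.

57.0 dB SPL

Subtract intensities: L_src = 10·log₁₀(10^(L_total/10) − 10^(L_bg/10)).
L_src = 10·log₁₀(10^(61.3/10) − 10^(59.3/10)) = 10·log₁₀(497800) = 57.0 dB SPL.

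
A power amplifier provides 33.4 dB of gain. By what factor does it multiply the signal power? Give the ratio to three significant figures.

2190

Power ratio = 10^(dB/10).
10^(33.4/10) = 10^(3.340) = 2190.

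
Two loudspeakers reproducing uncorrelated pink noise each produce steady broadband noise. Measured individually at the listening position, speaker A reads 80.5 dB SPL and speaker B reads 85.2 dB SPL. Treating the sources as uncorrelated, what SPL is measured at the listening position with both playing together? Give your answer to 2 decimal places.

86.47 dB SPL

Uncorrelated sources add in intensity (power), not in dB.
L_total = 10·log₁₀(10^(80.5/10) + 10^(85.2/10)) = 10·log₁₀(443300000) = 86.47 dB SPL.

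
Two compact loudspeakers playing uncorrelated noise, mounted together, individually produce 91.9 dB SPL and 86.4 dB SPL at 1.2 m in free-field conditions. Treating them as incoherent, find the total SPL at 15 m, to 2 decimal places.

71.04 dB SPL

Combined at 1.2 m: 10·log₁₀(10^(91.9/10)+10^(86.4/10)) = 92.978 dB SPL.
Then apply −20·log₁₀(15/1.2) = -21.938 dB → 71.04 dB SPL.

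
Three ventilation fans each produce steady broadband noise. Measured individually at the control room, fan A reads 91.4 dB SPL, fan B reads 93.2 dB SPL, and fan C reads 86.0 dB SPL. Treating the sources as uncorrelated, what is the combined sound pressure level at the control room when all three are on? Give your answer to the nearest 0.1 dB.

Uncorrelated sources add in intensity (power), not in dB.
L_total = 10·log₁₀(10^(91.4/10) + 10^(93.2/10) + 10^(86.0/10)) = 10·log₁₀(3868000000) = 95.9 dB SPL.

95.9 dB SPL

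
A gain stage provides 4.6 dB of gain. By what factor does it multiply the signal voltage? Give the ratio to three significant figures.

1.70

Voltage ratio = 10^(dB/20).
10^(4.6/20) = 10^(0.2300) = 1.70.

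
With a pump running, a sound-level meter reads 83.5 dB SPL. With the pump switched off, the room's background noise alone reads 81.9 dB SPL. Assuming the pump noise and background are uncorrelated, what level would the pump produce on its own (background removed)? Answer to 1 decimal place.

Background correction is a power subtraction:
L_src = 10·log₁₀(10^(83.5/10) − 10^(81.9/10)) = 10·log₁₀(68990000) = 78.4 dB SPL.

78.4 dB SPL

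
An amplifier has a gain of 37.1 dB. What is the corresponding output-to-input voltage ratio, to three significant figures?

71.6

Voltage ratio = 10^(dB/20).
10^(37.1/20) = 10^(1.855) = 71.6.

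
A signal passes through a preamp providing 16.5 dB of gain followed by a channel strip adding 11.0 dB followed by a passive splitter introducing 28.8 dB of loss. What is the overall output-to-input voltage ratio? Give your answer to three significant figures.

0.861

Net gain = 16.5 + 11.0 + (−28.8) = -1.3 dB.
Voltage ratio = 10^(-1.3/20) = 0.861.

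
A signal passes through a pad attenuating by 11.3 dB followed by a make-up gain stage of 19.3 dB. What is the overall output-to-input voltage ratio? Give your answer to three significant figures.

2.51

Net gain = (−11.3) + 19.3 = 8.0 dB.
Voltage ratio = 10^(8.0/20) = 2.51.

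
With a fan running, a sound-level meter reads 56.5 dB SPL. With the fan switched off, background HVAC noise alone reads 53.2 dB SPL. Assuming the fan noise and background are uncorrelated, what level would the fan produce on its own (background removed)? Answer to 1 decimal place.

Background correction is a power subtraction:
L_src = 10·log₁₀(10^(56.5/10) − 10^(53.2/10)) = 10·log₁₀(237800) = 53.8 dB SPL.

53.8 dB SPL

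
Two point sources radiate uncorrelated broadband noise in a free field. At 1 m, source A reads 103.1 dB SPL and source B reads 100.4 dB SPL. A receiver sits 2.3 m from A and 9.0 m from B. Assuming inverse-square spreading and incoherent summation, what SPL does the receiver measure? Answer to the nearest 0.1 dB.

At the listener: L_A = 103.1 − 20·log₁₀(2.3) = 95.87 dB; L_B = 100.4 − 20·log₁₀(9.0) = 81.32 dB.
Combined: 10·log₁₀(10^(95.87/10)+10^(81.32/10)) = 96.0 dB SPL.

96.0 dB SPL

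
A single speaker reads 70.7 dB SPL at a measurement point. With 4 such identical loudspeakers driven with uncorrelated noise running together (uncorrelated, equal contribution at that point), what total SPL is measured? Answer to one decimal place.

76.7 dB SPL

4 equal incoherent sources raise the level by 10·log₁₀(4) = 6.02 dB.
L_total = 70.7 + 6.02 = 76.7 dB SPL.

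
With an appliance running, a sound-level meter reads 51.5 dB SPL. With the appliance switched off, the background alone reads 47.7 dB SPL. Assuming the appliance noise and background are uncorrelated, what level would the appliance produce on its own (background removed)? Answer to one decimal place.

49.2 dB SPL

Subtract intensities: L_src = 10·log₁₀(10^(L_total/10) − 10^(L_bg/10)).
L_src = 10·log₁₀(10^(51.5/10) − 10^(47.7/10)) = 10·log₁₀(82370) = 49.2 dB SPL.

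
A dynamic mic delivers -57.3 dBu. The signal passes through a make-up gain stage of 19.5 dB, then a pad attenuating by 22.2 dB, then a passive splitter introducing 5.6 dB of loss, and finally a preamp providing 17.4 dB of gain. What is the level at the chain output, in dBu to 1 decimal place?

In dB, series stages simply add:
-57.3 + 19.5 − 22.2 − 5.6 + 17.4 = -48.2 dBu.

-48.2 dBu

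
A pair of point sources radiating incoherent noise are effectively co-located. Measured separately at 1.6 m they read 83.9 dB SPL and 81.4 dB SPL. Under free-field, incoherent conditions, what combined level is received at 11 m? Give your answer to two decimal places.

Combined at 1.6 m: 10·log₁₀(10^(83.9/10)+10^(81.4/10)) = 85.838 dB SPL.
Then apply −20·log₁₀(11/1.6) = -16.745 dB → 69.09 dB SPL.

69.09 dB SPL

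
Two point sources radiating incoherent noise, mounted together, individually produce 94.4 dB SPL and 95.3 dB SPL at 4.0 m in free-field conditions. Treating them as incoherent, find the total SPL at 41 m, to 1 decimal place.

Combined at 4.0 m: 10·log₁₀(10^(94.4/10)+10^(95.3/10)) = 97.88 dB SPL.
Then apply −20·log₁₀(41/4.0) = -20.21 dB → 77.7 dB SPL.

77.7 dB SPL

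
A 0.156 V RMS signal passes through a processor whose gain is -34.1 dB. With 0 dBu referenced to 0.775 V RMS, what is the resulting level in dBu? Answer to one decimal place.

Input level: 20·log₁₀(0.156/0.775) = -13.92 dBu.
Output: -13.92 − 34.1 = -48.0 dBu.

-48.0 dBu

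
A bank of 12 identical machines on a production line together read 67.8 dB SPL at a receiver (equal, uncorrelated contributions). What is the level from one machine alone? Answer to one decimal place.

57.0 dB SPL

12 equal incoherent sources add 10·log₁₀(12) = 10.79 dB over one source.
L_one = 67.8 − 10.79 = 57.0 dB SPL.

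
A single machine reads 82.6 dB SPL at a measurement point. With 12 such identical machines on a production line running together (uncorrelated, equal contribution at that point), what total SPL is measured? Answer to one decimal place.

12 equal incoherent sources raise the level by 10·log₁₀(12) = 10.79 dB.
L_total = 82.6 + 10.79 = 93.4 dB SPL.

93.4 dB SPL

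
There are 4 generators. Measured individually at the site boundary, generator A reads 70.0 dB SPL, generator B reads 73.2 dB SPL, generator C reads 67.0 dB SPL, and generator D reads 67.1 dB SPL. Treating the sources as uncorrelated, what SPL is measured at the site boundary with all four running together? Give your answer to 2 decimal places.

Add the sources as powers (linear), then convert back to dB:
L_total = 10·log₁₀(10^(70.0/10) + 10^(73.2/10) + 10^(67.0/10) + 10^(67.1/10)) = 10·log₁₀(41030000) = 76.13 dB SPL.

76.13 dB SPL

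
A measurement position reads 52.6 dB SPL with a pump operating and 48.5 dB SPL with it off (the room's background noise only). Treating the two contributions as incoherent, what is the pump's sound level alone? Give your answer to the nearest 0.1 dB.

Remove the background by subtracting linear intensities:
L_src = 10·log₁₀(10^(52.6/10) − 10^(48.5/10)) = 10·log₁₀(111200) = 50.5 dB SPL.

50.5 dB SPL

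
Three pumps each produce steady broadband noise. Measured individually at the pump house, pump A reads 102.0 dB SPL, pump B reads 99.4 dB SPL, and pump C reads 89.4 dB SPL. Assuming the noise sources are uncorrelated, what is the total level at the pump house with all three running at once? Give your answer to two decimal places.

Uncorrelated sources add in intensity (power), not in dB.
L_total = 10·log₁₀(10^(102.0/10) + 10^(99.4/10) + 10^(89.4/10)) = 10·log₁₀(25430000000) = 104.05 dB SPL.

104.05 dB SPL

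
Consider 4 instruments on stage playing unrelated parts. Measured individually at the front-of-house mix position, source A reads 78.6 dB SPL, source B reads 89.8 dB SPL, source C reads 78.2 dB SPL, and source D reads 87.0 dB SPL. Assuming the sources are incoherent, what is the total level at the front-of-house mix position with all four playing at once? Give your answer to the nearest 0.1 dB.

92.0 dB SPL

Add the sources as powers (linear), then convert back to dB:
L_total = 10·log₁₀(10^(78.6/10) + 10^(89.8/10) + 10^(78.2/10) + 10^(87.0/10)) = 10·log₁₀(1595000000) = 92.0 dB SPL.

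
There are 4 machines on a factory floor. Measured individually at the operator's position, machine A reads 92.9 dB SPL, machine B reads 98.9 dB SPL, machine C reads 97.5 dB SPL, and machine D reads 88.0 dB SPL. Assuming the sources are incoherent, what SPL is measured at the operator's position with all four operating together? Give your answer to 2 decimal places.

102.03 dB SPL

Incoherent sources sum as intensities:
L_total = 10·log₁₀(10^(92.9/10) + 10^(98.9/10) + 10^(97.5/10) + 10^(88.0/10)) = 10·log₁₀(15967000000) = 102.03 dB SPL.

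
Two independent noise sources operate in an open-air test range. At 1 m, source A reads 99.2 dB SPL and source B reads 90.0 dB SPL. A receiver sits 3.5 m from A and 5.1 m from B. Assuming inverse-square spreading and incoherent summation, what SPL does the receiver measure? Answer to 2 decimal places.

At the listener: L_A = 99.2 − 20·log₁₀(3.5) = 88.319 dB; L_B = 90.0 − 20·log₁₀(5.1) = 75.849 dB.
Combined: 10·log₁₀(10^(88.319/10)+10^(75.849/10)) = 88.56 dB SPL.

88.56 dB SPL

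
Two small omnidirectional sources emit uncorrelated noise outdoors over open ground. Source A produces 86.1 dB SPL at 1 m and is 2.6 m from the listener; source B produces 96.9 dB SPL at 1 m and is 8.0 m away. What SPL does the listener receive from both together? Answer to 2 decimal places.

81.36 dB SPL

At the listener: L_A = 86.1 − 20·log₁₀(2.6) = 77.801 dB; L_B = 96.9 − 20·log₁₀(8.0) = 78.838 dB.
Combined: 10·log₁₀(10^(77.801/10)+10^(78.838/10)) = 81.36 dB SPL.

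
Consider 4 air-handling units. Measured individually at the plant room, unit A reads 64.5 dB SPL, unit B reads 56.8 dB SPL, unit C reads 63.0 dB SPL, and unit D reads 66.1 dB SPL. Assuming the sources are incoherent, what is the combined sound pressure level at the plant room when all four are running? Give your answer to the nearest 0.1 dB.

Uncorrelated sources add in intensity (power), not in dB.
L_total = 10·log₁₀(10^(64.5/10) + 10^(56.8/10) + 10^(63.0/10) + 10^(66.1/10)) = 10·log₁₀(9366000) = 69.7 dB SPL.

69.7 dB SPL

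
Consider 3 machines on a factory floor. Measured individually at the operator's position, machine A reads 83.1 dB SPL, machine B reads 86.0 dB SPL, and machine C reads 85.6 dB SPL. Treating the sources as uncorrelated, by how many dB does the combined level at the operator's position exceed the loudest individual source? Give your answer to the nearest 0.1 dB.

3.8 dB

Add the sources as powers (linear), then convert back to dB:
L_total = 10·log₁₀(10^(83.1/10) + 10^(86.0/10) + 10^(85.6/10)) = 89.85 dB SPL.
Excess over the loudest (86.0 dB): 89.85 − 86.0 = 3.8 dB.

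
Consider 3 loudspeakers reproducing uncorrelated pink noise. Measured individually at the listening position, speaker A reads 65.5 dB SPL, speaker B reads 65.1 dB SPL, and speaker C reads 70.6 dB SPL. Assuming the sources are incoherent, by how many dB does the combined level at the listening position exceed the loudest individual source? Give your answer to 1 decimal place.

2.0 dB

Incoherent sources sum as intensities:
L_total = 10·log₁₀(10^(65.5/10) + 10^(65.1/10) + 10^(70.6/10)) = 72.62 dB SPL.
Excess over the loudest (70.6 dB): 72.62 − 70.6 = 2.0 dB.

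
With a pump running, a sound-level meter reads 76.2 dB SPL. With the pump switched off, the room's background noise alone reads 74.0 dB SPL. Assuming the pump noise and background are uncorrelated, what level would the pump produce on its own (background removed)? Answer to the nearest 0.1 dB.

Remove the background by subtracting linear intensities:
L_src = 10·log₁₀(10^(76.2/10) − 10^(74.0/10)) = 10·log₁₀(16570000) = 72.2 dB SPL.

72.2 dB SPL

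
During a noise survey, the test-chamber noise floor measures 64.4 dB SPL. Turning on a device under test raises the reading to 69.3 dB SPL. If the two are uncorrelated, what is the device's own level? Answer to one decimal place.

67.6 dB SPL

Remove the background by subtracting linear intensities:
L_src = 10·log₁₀(10^(69.3/10) − 10^(64.4/10)) = 10·log₁₀(5757000) = 67.6 dB SPL.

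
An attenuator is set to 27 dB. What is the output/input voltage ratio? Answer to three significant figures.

Voltage ratio = 10^(dB/20).
10^(-27/20) = 10^(-1.350) = 0.0447.

0.0447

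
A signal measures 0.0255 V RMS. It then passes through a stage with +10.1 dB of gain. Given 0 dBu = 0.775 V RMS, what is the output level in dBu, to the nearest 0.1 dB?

Input level: 20·log₁₀(0.0255/0.775) = -29.66 dBu.
Output: -29.66 + 10.1 = -19.6 dBu.

-19.6 dBu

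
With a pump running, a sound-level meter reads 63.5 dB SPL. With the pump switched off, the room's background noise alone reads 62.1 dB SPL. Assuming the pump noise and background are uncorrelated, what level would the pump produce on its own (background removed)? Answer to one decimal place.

57.9 dB SPL

Remove the background by subtracting linear intensities:
L_src = 10·log₁₀(10^(63.5/10) − 10^(62.1/10)) = 10·log₁₀(616900) = 57.9 dB SPL.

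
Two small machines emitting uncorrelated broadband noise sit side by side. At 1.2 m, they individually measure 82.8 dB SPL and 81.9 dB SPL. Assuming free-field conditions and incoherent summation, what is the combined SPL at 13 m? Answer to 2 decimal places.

64.69 dB SPL

Combined at 1.2 m: 10·log₁₀(10^(82.8/10)+10^(81.9/10)) = 85.384 dB SPL.
Then apply −20·log₁₀(13/1.2) = -20.695 dB → 64.69 dB SPL.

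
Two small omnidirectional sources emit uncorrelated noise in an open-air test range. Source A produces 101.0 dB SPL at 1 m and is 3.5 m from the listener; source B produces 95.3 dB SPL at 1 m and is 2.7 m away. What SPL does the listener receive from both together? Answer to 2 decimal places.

91.74 dB SPL

At the listener: L_A = 101.0 − 20·log₁₀(3.5) = 90.119 dB; L_B = 95.3 − 20·log₁₀(2.7) = 86.673 dB.
Combined: 10·log₁₀(10^(90.119/10)+10^(86.673/10)) = 91.74 dB SPL.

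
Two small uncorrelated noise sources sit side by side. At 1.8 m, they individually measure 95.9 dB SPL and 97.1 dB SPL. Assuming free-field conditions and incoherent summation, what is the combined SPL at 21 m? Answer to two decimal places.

Combined at 1.8 m: 10·log₁₀(10^(95.9/10)+10^(97.1/10)) = 99.552 dB SPL.
Then apply −20·log₁₀(21/1.8) = -21.339 dB → 78.21 dB SPL.

78.21 dB SPL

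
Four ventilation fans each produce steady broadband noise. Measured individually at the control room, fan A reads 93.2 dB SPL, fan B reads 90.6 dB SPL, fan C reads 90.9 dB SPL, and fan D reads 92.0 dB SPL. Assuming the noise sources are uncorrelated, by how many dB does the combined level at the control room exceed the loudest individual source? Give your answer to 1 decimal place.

4.6 dB

Incoherent sources sum as intensities:
L_total = 10·log₁₀(10^(93.2/10) + 10^(90.6/10) + 10^(90.9/10) + 10^(92.0/10)) = 97.82 dB SPL.
Excess over the loudest (93.2 dB): 97.82 − 93.2 = 4.6 dB.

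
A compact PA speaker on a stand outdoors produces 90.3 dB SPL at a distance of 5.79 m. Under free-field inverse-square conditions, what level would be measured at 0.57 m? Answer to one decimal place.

110.4 dB SPL

Inverse-square spreading gives ΔL = −20·log₁₀(d₂/d₁).
ΔL = −20·log₁₀(0.57/5.79) = 20.14 dB, so L₂ = 90.3 + (20.14) = 110.4 dB SPL.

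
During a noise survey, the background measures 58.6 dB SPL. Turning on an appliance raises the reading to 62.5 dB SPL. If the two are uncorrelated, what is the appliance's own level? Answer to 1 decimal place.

60.2 dB SPL

Background correction is a power subtraction:
L_src = 10·log₁₀(10^(62.5/10) − 10^(58.6/10)) = 10·log₁₀(1054000) = 60.2 dB SPL.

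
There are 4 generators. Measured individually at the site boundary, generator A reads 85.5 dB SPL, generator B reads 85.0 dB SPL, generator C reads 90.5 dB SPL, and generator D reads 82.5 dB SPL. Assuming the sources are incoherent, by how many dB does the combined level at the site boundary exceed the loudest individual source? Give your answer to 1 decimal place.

Incoherent sources sum as intensities:
L_total = 10·log₁₀(10^(85.5/10) + 10^(85.0/10) + 10^(90.5/10) + 10^(82.5/10)) = 92.95 dB SPL.
Excess over the loudest (90.5 dB): 92.95 − 90.5 = 2.4 dB.

2.4 dB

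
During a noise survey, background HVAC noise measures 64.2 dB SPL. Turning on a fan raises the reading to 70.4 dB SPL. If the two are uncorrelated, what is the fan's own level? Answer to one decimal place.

69.2 dB SPL

Subtract intensities: L_src = 10·log₁₀(10^(L_total/10) − 10^(L_bg/10)).
L_src = 10·log₁₀(10^(70.4/10) − 10^(64.2/10)) = 10·log₁₀(8335000) = 69.2 dB SPL.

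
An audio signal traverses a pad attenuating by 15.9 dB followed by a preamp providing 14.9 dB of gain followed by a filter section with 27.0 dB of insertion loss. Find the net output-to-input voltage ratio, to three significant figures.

0.0398

Net gain = (−15.9) + 14.9 + (−27.0) = -28.0 dB.
Voltage ratio = 10^(-28.0/20) = 0.0398.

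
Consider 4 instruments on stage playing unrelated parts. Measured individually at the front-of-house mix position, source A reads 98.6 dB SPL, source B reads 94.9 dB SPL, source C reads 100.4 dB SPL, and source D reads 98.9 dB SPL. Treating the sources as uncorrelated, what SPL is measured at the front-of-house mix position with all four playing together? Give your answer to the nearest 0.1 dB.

104.6 dB SPL

Add the sources as powers (linear), then convert back to dB:
L_total = 10·log₁₀(10^(98.6/10) + 10^(94.9/10) + 10^(100.4/10) + 10^(98.9/10)) = 10·log₁₀(29062000000) = 104.6 dB SPL.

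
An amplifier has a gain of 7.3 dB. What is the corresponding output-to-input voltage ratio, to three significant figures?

2.32

Voltage ratio = 10^(dB/20).
10^(7.3/20) = 10^(0.3650) = 2.32.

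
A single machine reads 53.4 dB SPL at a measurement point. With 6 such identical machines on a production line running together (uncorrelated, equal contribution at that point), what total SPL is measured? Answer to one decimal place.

6 equal incoherent sources raise the level by 10·log₁₀(6) = 7.78 dB.
L_total = 53.4 + 7.78 = 61.2 dB SPL.

61.2 dB SPL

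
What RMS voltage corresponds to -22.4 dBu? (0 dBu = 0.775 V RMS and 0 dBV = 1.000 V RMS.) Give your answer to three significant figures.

V = 0.775 V × 10^(-22.4/20).
= 0.775 × 0.07586 = 0.0588 V.

0.0588 V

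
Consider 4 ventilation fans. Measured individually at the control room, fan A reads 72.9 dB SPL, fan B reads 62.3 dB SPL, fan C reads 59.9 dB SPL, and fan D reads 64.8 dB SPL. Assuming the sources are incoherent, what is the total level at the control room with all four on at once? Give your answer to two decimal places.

74.01 dB SPL

Incoherent sources sum as intensities:
L_total = 10·log₁₀(10^(72.9/10) + 10^(62.3/10) + 10^(59.9/10) + 10^(64.8/10)) = 10·log₁₀(25190000) = 74.01 dB SPL.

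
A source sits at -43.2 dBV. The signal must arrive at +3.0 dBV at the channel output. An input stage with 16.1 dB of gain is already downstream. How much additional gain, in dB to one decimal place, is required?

30.1 dB

The required make-up gain is the shortfall in the dB sum.
G = +3.0 − (-43.2) − 16.1 = 30.1 dB.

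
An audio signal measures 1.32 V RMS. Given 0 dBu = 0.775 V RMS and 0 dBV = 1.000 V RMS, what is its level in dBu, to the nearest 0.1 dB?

dBu = 20·log₁₀(V / 0.775 V).
20·log₁₀(1.32/0.775) = +4.6 dBu.

+4.6 dBu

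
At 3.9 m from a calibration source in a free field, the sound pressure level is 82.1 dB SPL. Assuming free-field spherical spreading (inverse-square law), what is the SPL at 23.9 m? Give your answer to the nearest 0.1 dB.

Free-field point source: level drops by 20·log₁₀ of the distance ratio.
ΔL = −20·log₁₀(23.9/3.9) = -15.75 dB, so L₂ = 82.1 + (-15.75) = 66.4 dB SPL.

66.4 dB SPL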